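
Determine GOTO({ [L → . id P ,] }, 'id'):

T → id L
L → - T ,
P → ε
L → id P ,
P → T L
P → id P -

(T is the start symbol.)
{ [L → id . P ,], [P → . T L], [P → . id P -], [P → .], [T → . id L] }

GOTO(I, 'id') = CLOSURE({ [A → αX.β] : [A → α.Xβ] ∈ I, X = 'id' })

Items with dot before 'id', with the dot advanced:
  [L → . id P ,] → [L → id . P ,]
Closure of the advanced items:
  [L → id . P ,] has the dot before P: add [P → .], [P → . T L], [P → . id P -]
  [P → . T L] has the dot before T: add [T → . id L]

GOTO = { [L → id . P ,], [P → . T L], [P → . id P -], [P → .], [T → . id L] }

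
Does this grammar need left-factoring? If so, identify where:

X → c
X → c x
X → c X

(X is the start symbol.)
Yes, X has productions with common prefix 'c'

Left-factoring is needed when two productions for the same non-terminal
share a common prefix on the right-hand side.

Productions for X:
  X → c
  X → c x
  X → c X

Found common prefix 'c' in productions for X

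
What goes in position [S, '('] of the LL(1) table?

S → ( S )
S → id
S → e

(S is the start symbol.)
To find M[S, '('], we find productions for S where '(' is in the predict set (PREDICT(N → α) = (FIRST(α) \ {ε}) ∪ (FOLLOW(N) if α ⇒* ε)).

S → ( S ): PREDICT = { '(' }
  '(' is in predict set, so this production goes in M[S, '(']
S → id: PREDICT = { 'id' }
S → e: PREDICT = { 'e' }

M[S, '('] = S → ( S )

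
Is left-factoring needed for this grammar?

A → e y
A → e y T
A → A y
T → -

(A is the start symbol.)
Yes, A has productions with common prefix 'e y'

Left-factoring is needed when two productions for the same non-terminal
share a common prefix on the right-hand side.

Productions for A:
  A → e y
  A → e y T
  A → A y

Found common prefix 'e y' in productions for A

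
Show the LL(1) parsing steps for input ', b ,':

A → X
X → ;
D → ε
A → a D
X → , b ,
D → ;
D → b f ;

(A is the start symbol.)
Stack is shown with the top on the left.

Stack    Input    Action
------------------------
A $      , b , $  output A → X
X $      , b , $  output X → , b ,
, b , $  , b , $  match ','
b , $    b , $    match 'b'
, $      , $      match ','
$        $        accept

The string is accepted.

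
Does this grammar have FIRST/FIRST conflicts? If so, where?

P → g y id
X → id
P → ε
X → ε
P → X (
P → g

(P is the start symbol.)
Yes. P → g y id / P → g on { 'g' }

FIRST sets of the non-terminals at (or reachable through a nullable prefix from) the front of some alternative:
  FIRST(X) = { 'id', ε }

Productions for P:
  P → g y id: FIRST = { 'g' }
  P → ε: FIRST = { ε }
  P → X (: FIRST = { '(', 'id' }
  P → g: FIRST = { 'g' }
Productions for X:
  X → id: FIRST = { 'id' }
  X → ε: FIRST = { ε }

Conflict for P: P → g y id and P → g
  Overlap: { 'g' }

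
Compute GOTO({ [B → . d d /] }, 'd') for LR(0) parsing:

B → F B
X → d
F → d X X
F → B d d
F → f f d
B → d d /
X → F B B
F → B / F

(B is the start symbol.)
{ [B → d . d /] }

GOTO(I, 'd') = CLOSURE({ [A → αX.β] : [A → α.Xβ] ∈ I, X = 'd' })

Items with dot before 'd', with the dot advanced:
  [B → . d d /] → [B → d . d /]
Closure adds nothing (no advanced item has the dot before a non-terminal).

GOTO = { [B → d . d /] }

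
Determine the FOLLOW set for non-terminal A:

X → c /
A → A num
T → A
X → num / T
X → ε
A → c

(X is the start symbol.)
{ $, 'num' }

To compute FOLLOW(A), find every occurrence of A on a right-hand side N → α A β: add FIRST(β) \ {ε}, and if β is empty or nullable also add FOLLOW(N). Iterate to a fixed point.

In A → A num: A is followed by num, add FIRST(num) \ {ε} = { 'num' }
In T → A: A is at the end, add FOLLOW(T)

The FOLLOW sets referred to above (computed the same way, to a fixed point):
  FOLLOW(T) = { $ }

Taking the union: FOLLOW(A) = { $, 'num' }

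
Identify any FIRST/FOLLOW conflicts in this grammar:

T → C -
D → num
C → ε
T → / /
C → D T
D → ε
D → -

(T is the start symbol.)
Nullable non-terminals: C, D.
FIRST sets used below: FIRST(D) = { '-', 'num', ε }, FIRST(T) = { '-', '/', 'num' }

C: nullable alternative(s) C → ε; FOLLOW(C) = { '-' }
  C → ε: FIRST \ {ε} = { } — this is the only nullable alternative, skip
  C → D T: FIRST \ {ε} = { '-', '/', 'num' } — overlaps FOLLOW(C) on { '-' }: CONFLICT

D: nullable alternative(s) D → ε; FOLLOW(D) = { '-', '/', 'num' }
  D → num: FIRST \ {ε} = { 'num' } — overlaps FOLLOW(D) on { 'num' }: CONFLICT
  D → ε: FIRST \ {ε} = { } — this is the only nullable alternative, skip
  D → -: FIRST \ {ε} = { '-' } — overlaps FOLLOW(D) on { '-' }: CONFLICT

T has no nullable alternative, so no FIRST/FOLLOW check is needed there.

So the grammar has 3 FIRST/FOLLOW conflicts (marked CONFLICT above).

Answer: Yes. D → num with FOLLOW(D) on { 'num' }; D → '-' with FOLLOW(D) on { '-' }; C → D T with FOLLOW(C) on { '-' }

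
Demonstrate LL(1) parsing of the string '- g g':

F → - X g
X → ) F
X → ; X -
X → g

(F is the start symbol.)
LL(1) parsing maintains a stack (initially the start symbol over $) and the input. At each step: if the stack top is a terminal, match it against the current input token; if it is a non-terminal N, replace it with the RHS of M[N, lookahead] (the unique production whose predict set contains the lookahead).

Stack is shown with the top on the left.

Stack    Input    Action
------------------------
F $      - g g $  output F → - X g
- X g $  - g g $  match '-'
X g $    g g $    output X → g
g g $    g g $    match 'g'
g $      g $      match 'g'
$        $        accept

The string is accepted.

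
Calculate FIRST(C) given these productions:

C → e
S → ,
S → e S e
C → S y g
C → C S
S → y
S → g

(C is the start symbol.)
{ ',', 'e', 'g', 'y' }

To compute FIRST(C), examine every production with C on the left-hand side, reading each right-hand side left to right until a non-nullable symbol is reached.

FIRST sets of the other non-terminals involved (by the same procedure, iterated to a fixed point):
  FIRST(S) = { ',', 'e', 'g', 'y' }

From C → e:
  - e is a terminal: add 'e' and stop
From C → S y g:
  - S is a non-terminal: add FIRST(S) \ {ε} = { ',', 'e', 'g', 'y' }
    S is not nullable, so stop
From C → C S:
  - C is the symbol being defined: contributes nothing new
    C is not nullable, so stop

Collecting: FIRST(C) = { ',', 'e', 'g', 'y' }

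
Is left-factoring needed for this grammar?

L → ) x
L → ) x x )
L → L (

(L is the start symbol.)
Left-factoring is needed when two productions for the same non-terminal
share a common prefix on the right-hand side.

Productions for L:
  L → ) x
  L → ) x x )
  L → L (

Found common prefix ') x' in productions for L

Answer: Yes, L has productions with common prefix ') x'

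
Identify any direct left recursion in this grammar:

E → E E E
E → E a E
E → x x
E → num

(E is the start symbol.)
Direct left recursion occurs when N → N α for some non-terminal N (the right-hand side begins with the left-hand side itself).

E → E E E: LEFT RECURSIVE (starts with E)
E → E a E: LEFT RECURSIVE (starts with E)
E → x x: starts with x
E → num: starts with num

The grammar has direct left recursion on: E.

Answer: Yes, E is left-recursive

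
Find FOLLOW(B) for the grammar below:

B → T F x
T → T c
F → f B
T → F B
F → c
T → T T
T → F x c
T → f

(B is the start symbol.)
{ $, 'c', 'f', 'x' }

To compute FOLLOW(B), find every occurrence of B on a right-hand side N → α B β: add FIRST(β) \ {ε}, and if β is empty or nullable also add FOLLOW(N). Iterate to a fixed point.

B is the start symbol, so $ ∈ FOLLOW(B).
In F → f B: B is at the end, add FOLLOW(F)
In T → F B: B is at the end, add FOLLOW(T)

The FOLLOW sets referred to above (computed the same way, to a fixed point):
  FOLLOW(F) = { 'c', 'f', 'x' }
  FOLLOW(T) = { 'c', 'f' }

Taking the union: FOLLOW(B) = { $, 'c', 'f', 'x' }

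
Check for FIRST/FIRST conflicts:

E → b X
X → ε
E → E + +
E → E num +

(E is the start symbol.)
Yes. E → b X / E → E '+' '+' on { 'b' }; E → b X / E → E num '+' on { 'b' }; E → E '+' '+' / E → E num '+' on { 'b' }

A FIRST/FIRST conflict occurs when two productions N → α and N → β for the same non-terminal have FIRST(α) ∩ FIRST(β) ≠ ∅ (with ε ∈ FIRST of a nullable right-hand side, so two nullable alternatives also conflict).

FIRST sets of the non-terminals at (or reachable through a nullable prefix from) the front of some alternative:
  FIRST(E) = { 'b' }

Productions for E:
  E → b X: FIRST = { 'b' }
  E → E + +: FIRST = { 'b' }
  E → E num +: FIRST = { 'b' }
X has only one production, so no FIRST/FIRST conflict is possible there.

Conflict for E: E → b X and E → E + +
  Overlap: { 'b' }
Conflict for E: E → b X and E → E num +
  Overlap: { 'b' }
Conflict for E: E → E + + and E → E num +
  Overlap: { 'b' }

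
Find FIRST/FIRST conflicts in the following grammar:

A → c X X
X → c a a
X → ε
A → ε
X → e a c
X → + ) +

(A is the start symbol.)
No FIRST/FIRST conflicts.

Productions for A:
  A → c X X: FIRST = { 'c' }
  A → ε: FIRST = { ε }
Productions for X:
  X → c a a: FIRST = { 'c' }
  X → ε: FIRST = { ε }
  X → e a c: FIRST = { 'e' }
  X → + ) +: FIRST = { '+' }

All alternatives of each non-terminal have pairwise disjoint FIRST sets.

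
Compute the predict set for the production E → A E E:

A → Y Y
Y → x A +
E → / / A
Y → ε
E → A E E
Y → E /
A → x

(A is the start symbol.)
{ '/', 'x' }

PREDICT(E → A E E) = (FIRST(RHS) \ {ε}) ∪ (FOLLOW(E) if ε ∈ FIRST(RHS), i.e. RHS ⇒* ε)
FIRST(A) = { '/', 'x', ε }
FIRST(E) = { '/', 'x' }
FIRST(A E E) = { '/', 'x' }
ε ∉ FIRST(A E E), so FOLLOW(E) is not added.
PREDICT(E → A E E) = { '/', 'x' }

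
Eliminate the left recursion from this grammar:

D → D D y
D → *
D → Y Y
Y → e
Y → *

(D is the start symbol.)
D → * D'
D → Y Y D'
D' → D y D'
D' → ε
Y → e
Y → *

D is directly left-recursive. The standard transformation for
  A → A α₁ | ... | A α_m | β₁ | ... | β_n
is
  A  → β₁ A' | ... | β_n A'
  A' → α₁ A' | ... | α_m A' | ε

D → * becomes D → * D'
D → Y Y becomes D → Y Y D'
D → D D y becomes D' → D y D'
Add D' → ε

Productions for other non-terminals are unchanged:
  Y → e
  Y → *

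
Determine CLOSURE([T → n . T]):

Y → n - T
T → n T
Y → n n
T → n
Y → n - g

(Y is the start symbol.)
Start with: [T → n . T]
  [T → n . T] has the dot before T: add [T → . n T], [T → . n]
No further items can be added.

CLOSURE = { [T → . n T], [T → . n], [T → n . T] }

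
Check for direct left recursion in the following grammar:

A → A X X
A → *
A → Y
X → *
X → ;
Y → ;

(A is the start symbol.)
A → A X X: LEFT RECURSIVE (starts with A)
A → *: starts with '*'
A → Y: starts with Y
X → *: starts with '*'
X → ;: starts with ';'
Y → ;: starts with ';'

The grammar has direct left recursion on: A.

Answer: Yes, A is left-recursive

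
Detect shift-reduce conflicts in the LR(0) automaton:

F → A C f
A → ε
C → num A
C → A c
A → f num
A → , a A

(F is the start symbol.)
A shift-reduce conflict occurs when an LR(0) state has both:
  - a complete (reduce) item [A → α .] (dot at the end), and
  - a shift item [B → β . c γ] (dot before a terminal).

Augment with F' → F and build the canonical LR(0) collection (I0 = CLOSURE({[F' → . F]}), then GOTO on every symbol after a dot until no new states appear). It has 14 states:
  I0: { [A → . , a A], [A → . f num], [A → .], [F → . A C f], [F' → . F] }  — shift, reduce
  I1: { [A → , . a A] }  — shift
  I2: { [A → . , a A], [A → . f num], [A → .], [C → . A c], [C → . num A], [F → A . C f] }  — shift, reduce
  I3: { [F' → F .] }  — accept
  I4: { [A → f . num] }  — shift
  I5: { [A → f num .] }  — reduce
  I6: { [C → A . c] }  — shift
  I7: { [F → A C . f] }  — shift
  I8: { [A → . , a A], [A → . f num], [A → .], [C → num . A] }  — shift, reduce
  I9: { [C → num A .] }  — reduce
  I10: { [F → A C f .] }  — reduce
  I11: { [C → A c .] }  — reduce
  I12: { [A → , a . A], [A → . , a A], [A → . f num], [A → .] }  — shift, reduce
  I13: { [A → , a A .] }  — reduce

I0 contains reduce item [A → .] and shift items [A → . , a A], [A → . f num] — shift-reduce conflict.
I2 contains reduce item [A → .] and shift items [A → . , a A], [A → . f num], [C → . num A] — shift-reduce conflict.
I8 contains reduce item [A → .] and shift items [A → . , a A], [A → . f num] — shift-reduce conflict.
I12 contains reduce item [A → .] and shift items [A → . , a A], [A → . f num] — shift-reduce conflict.

Answer: Yes — I0: [A → .] vs [A → . , a A]; I2: [A → .] vs [A → . , a A]; I8: [A → .] vs [A → . , a A]; I12: [A → .] vs [A → . , a A]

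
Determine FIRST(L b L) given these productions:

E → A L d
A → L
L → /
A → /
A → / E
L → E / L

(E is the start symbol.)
FIRST sets of the non-terminals involved (from the grammar, by fixed-point iteration):
  FIRST(L) = { '/' }

To compute FIRST(L b L), process the symbols left to right:
Symbol L is a non-terminal. Add FIRST(L) \ {ε} = { '/' }
L is not nullable (ε ∉ FIRST(L)), so stop here.
FIRST(L b L) = { '/' }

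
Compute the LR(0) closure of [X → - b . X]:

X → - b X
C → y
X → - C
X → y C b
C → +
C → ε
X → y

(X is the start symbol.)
{ [X → - b . X], [X → . - C], [X → . - b X], [X → . y C b], [X → . y] }

To compute CLOSURE, for each item [A → α.Bβ] where B is a non-terminal, add [B → .γ] for all productions B → γ; repeat for the newly added items until nothing changes.

Start with: [X → - b . X]
  [X → - b . X] has the dot before X: add [X → . - b X], [X → . - C], [X → . y C b], [X → . y]
No further items can be added.

CLOSURE = { [X → - b . X], [X → . - C], [X → . - b X], [X → . y C b], [X → . y] }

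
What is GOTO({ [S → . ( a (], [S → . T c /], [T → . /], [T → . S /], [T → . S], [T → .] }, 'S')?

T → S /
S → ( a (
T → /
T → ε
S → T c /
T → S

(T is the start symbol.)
{ [T → S . /], [T → S .] }

GOTO(I, 'S') = CLOSURE({ [A → αX.β] : [A → α.Xβ] ∈ I, X = 'S' })

Items with dot before 'S', with the dot advanced:
  [T → . S] → [T → S .]
  [T → . S /] → [T → S . /]
Closure adds nothing (no advanced item has the dot before a non-terminal).

GOTO = { [T → S . /], [T → S .] }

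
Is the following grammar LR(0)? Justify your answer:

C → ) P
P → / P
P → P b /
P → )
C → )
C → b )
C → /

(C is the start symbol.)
No. Shift-reduce conflict between [C → ) .] and [P → . )]

Augment with C' → C and build the canonical LR(0) collection (I0 = CLOSURE({[C' → . C]}), then GOTO on every symbol after a dot until no new states appear). It has 12 states:
  I0: { [C → . ) P], [C → . )], [C → . /], [C → . b )], [C' → . C] }  — shift
  I1: { [C → ) . P], [C → ) .], [P → . )], [P → . / P], [P → . P b /] }  — shift, reduce
  I2: { [C → / .] }  — reduce
  I3: { [C' → C .] }  — accept
  I4: { [C → b . )] }  — shift
  I5: { [C → b ) .] }  — reduce
  I6: { [P → ) .] }  — reduce
  I7: { [P → . )], [P → . / P], [P → . P b /], [P → / . P] }  — shift
  I8: { [C → ) P .], [P → P . b /] }  — shift, reduce
  I9: { [P → P b . /] }  — shift
  I10: { [P → P b / .] }  — reduce
  I11: { [P → / P .], [P → P . b /] }  — shift, reduce

Conflict in state I1:
  Shift-reduce conflict between [C → ) .] and [P → . )]
So the grammar is NOT LR(0).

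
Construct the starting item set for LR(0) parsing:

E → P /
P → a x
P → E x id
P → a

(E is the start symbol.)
First, augment the grammar with E' → E
I₀ = CLOSURE({ [E' → . E] }):
  [E' → . E] has the dot before E: add [E → . P /]
  [E → . P /] has the dot before P: add [P → . a x], [P → . E x id], [P → . a]
No further items can be added.

I₀ = { [E → . P /], [E' → . E], [P → . E x id], [P → . a x], [P → . a] }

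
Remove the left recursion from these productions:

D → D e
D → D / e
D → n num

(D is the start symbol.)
D is directly left-recursive. The standard transformation for
  A → A α₁ | ... | A α_m | β₁ | ... | β_n
is
  A  → β₁ A' | ... | β_n A'
  A' → α₁ A' | ... | α_m A' | ε

D → n num becomes D → n num D'
D → D e becomes D' → e D'
D → D / e becomes D' → / e D'
Add D' → ε

Resulting grammar:
D → n num D'
D' → e D'
D' → / e D'
D' → ε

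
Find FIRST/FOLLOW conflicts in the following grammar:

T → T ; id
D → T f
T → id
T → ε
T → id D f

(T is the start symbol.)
Yes. T → T ';' id with FOLLOW(T) on { ';' }

Nullable non-terminals: T.
FIRST sets used below: FIRST(T) = { ';', 'id', ε }

T: nullable alternative(s) T → ε; FOLLOW(T) = { $, ';', 'f' }
  T → T ; id: FIRST \ {ε} = { ';', 'id' } — overlaps FOLLOW(T) on { ';' }: CONFLICT
  T → id: FIRST \ {ε} = { 'id' } — disjoint from FOLLOW(T)
  T → ε: FIRST \ {ε} = { } — this is the only nullable alternative, skip
  T → id D f: FIRST \ {ε} = { 'id' } — disjoint from FOLLOW(T)

D has no nullable alternative, so no FIRST/FOLLOW check is needed there.

So the grammar has 1 FIRST/FOLLOW conflict (marked CONFLICT above).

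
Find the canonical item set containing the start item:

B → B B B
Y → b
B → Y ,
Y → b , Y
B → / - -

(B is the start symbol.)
{ [B → . / - -], [B → . B B B], [B → . Y ,], [B' → . B], [Y → . b , Y], [Y → . b] }

First, augment the grammar with B' → B
I₀ = CLOSURE({ [B' → . B] }):
  [B' → . B] has the dot before B: add [B → . B B B], [B → . Y ,], [B → . / - -]
  [B → . Y ,] has the dot before Y: add [Y → . b], [Y → . b , Y]
No further items can be added.

I₀ = { [B → . / - -], [B → . B B B], [B → . Y ,], [B' → . B], [Y → . b , Y], [Y → . b] }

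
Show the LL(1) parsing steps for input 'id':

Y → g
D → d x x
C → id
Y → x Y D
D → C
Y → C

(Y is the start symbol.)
LL(1) parsing maintains a stack (initially the start symbol over $) and the input. At each step: if the stack top is a terminal, match it against the current input token; if it is a non-terminal N, replace it with the RHS of M[N, lookahead] (the unique production whose predict set contains the lookahead).

Stack is shown with the top on the left.

Stack  Input  Action
--------------------
Y $    id $   output Y → C
C $    id $   output C → id
id $   id $   match 'id'
$      $      accept

The string is accepted.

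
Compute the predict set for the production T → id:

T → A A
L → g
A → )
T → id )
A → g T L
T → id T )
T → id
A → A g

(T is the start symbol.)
PREDICT(T → id) = (FIRST(RHS) \ {ε}) ∪ (FOLLOW(T) if ε ∈ FIRST(RHS), i.e. RHS ⇒* ε)
FIRST(id) = { 'id' }
ε ∉ FIRST(id), so FOLLOW(T) is not added.
PREDICT(T → id) = { 'id' }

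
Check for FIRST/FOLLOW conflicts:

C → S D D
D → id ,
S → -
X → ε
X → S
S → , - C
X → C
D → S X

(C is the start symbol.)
Yes. X → S with FOLLOW(X) on { ',', '-' }; X → C with FOLLOW(X) on { ',', '-' }

Nullable non-terminals: X.
FIRST sets used below: FIRST(S) = { ',', '-' }, FIRST(C) = { ',', '-' }

X: nullable alternative(s) X → ε; FOLLOW(X) = { $, ',', '-', 'id' }
  X → ε: FIRST \ {ε} = { } — this is the only nullable alternative, skip
  X → S: FIRST \ {ε} = { ',', '-' } — overlaps FOLLOW(X) on { ',', '-' }: CONFLICT
  X → C: FIRST \ {ε} = { ',', '-' } — overlaps FOLLOW(X) on { ',', '-' }: CONFLICT

C, D, S have no nullable alternative, so no FIRST/FOLLOW check is needed there.

So the grammar has 2 FIRST/FOLLOW conflicts (marked CONFLICT above).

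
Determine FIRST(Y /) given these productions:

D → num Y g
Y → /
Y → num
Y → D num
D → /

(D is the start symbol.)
FIRST sets of the non-terminals involved (from the grammar, by fixed-point iteration):
  FIRST(Y) = { '/', 'num' }

To compute FIRST(Y /), process the symbols left to right:
Symbol Y is a non-terminal. Add FIRST(Y) \ {ε} = { '/', 'num' }
Y is not nullable (ε ∉ FIRST(Y)), so stop here.
FIRST(Y /) = { '/', 'num' }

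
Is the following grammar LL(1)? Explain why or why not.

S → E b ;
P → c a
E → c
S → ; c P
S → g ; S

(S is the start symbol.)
Yes, the grammar is LL(1).

Relevant sets:
  FIRST(E) = { 'c' }

For S:
  PREDICT(S → E b ';') = { 'c' }
  PREDICT(S → ';' c P) = { ';' }
  PREDICT(S → g ';' S) = { 'g' }
P, E have a single production, so nothing to check there.

All predict sets are disjoint. The grammar IS LL(1).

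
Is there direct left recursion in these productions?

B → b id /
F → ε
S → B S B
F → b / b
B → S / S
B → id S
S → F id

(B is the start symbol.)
No direct left recursion

Direct left recursion occurs when N → N α for some non-terminal N (the right-hand side begins with the left-hand side itself).

B → b id /: starts with b
F → ε: starts with ε
S → B S B: starts with B
F → b / b: starts with b
B → S / S: starts with S
B → id S: starts with id
S → F id: starts with F

No direct left recursion found.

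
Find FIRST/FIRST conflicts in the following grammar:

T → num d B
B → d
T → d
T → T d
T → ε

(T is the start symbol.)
FIRST sets of the non-terminals at (or reachable through a nullable prefix from) the front of some alternative:
  FIRST(T) = { 'd', 'num', ε }

Productions for T:
  T → num d B: FIRST = { 'num' }
  T → d: FIRST = { 'd' }
  T → T d: FIRST = { 'd', 'num' }
  T → ε: FIRST = { ε }
B has only one production, so no FIRST/FIRST conflict is possible there.

Conflict for T: T → num d B and T → T d
  Overlap: { 'num' }
Conflict for T: T → d and T → T d
  Overlap: { 'd' }

Answer: Yes. T → num d B / T → T d on { 'num' }; T → d / T → T d on { 'd' }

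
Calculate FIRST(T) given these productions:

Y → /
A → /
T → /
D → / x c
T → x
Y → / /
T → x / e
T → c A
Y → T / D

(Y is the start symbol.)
{ '/', 'c', 'x' }

To compute FIRST(T), examine every production with T on the left-hand side, reading each right-hand side left to right until a non-nullable symbol is reached.

From T → /:
  - '/' is a terminal: add '/' and stop
From T → x:
  - x is a terminal: add 'x' and stop
From T → x / e:
  - x is a terminal: add 'x' and stop
From T → c A:
  - c is a terminal: add 'c' and stop

Collecting: FIRST(T) = { '/', 'c', 'x' }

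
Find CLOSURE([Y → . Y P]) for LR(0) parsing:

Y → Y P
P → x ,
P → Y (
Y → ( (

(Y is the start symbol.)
Start with: [Y → . Y P]
  [Y → . Y P] has the dot before Y: add [Y → . ( (]
No further items can be added.

CLOSURE = { [Y → . ( (], [Y → . Y P] }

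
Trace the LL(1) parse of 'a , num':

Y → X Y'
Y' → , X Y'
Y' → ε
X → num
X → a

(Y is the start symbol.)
Stack is shown with the top on the left.

Stack     Input      Action
---------------------------
Y $       a , num $  output Y → X Y'
X Y' $    a , num $  output X → a
a Y' $    a , num $  match 'a'
Y' $      , num $    output Y' → , X Y'
, X Y' $  , num $    match ','
X Y' $    num $      output X → num
num Y' $  num $      match 'num'
Y' $      $          output Y' → ε
$         $          accept

The string is accepted.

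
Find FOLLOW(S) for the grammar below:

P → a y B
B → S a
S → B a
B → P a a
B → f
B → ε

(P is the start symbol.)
To compute FOLLOW(S), find every occurrence of S on a right-hand side N → α S β: add FIRST(β) \ {ε}, and if β is empty or nullable also add FOLLOW(N). Iterate to a fixed point.

In B → S a: S is followed by a, add FIRST(a) \ {ε} = { 'a' }

Taking the union: FOLLOW(S) = { 'a' }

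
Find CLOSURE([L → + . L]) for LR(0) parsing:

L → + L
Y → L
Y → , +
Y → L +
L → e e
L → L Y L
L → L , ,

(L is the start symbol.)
{ [L → + . L], [L → . + L], [L → . L , ,], [L → . L Y L], [L → . e e] }

To compute CLOSURE, for each item [A → α.Bβ] where B is a non-terminal, add [B → .γ] for all productions B → γ; repeat for the newly added items until nothing changes.

Start with: [L → + . L]
  [L → + . L] has the dot before L: add [L → . + L], [L → . e e], [L → . L Y L], [L → . L , ,]
No further items can be added.

CLOSURE = { [L → + . L], [L → . + L], [L → . L , ,], [L → . L Y L], [L → . e e] }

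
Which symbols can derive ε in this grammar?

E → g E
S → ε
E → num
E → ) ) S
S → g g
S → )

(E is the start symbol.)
{ 'S' }

A non-terminal is nullable if it can derive ε (the empty string): either it has an ε-production, or it has a production whose right-hand side consists entirely of nullable non-terminals.

ε-productions: S → ε
So S is immediately nullable.
No further non-terminal can be added: every production for the remaining non-terminals contains a terminal or a non-nullable non-terminal.
Nullable = { 'S' }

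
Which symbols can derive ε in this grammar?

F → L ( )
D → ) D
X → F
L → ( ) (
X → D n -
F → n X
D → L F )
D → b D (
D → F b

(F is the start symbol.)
There are no ε-productions, so no non-terminal can derive ε.
No non-terminals are nullable.

Answer: None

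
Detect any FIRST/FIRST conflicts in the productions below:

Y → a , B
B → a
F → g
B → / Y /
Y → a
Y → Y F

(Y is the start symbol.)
Yes. Y → a ',' B / Y → a on { 'a' }; Y → a ',' B / Y → Y F on { 'a' }; Y → a / Y → Y F on { 'a' }

A FIRST/FIRST conflict occurs when two productions N → α and N → β for the same non-terminal have FIRST(α) ∩ FIRST(β) ≠ ∅ (with ε ∈ FIRST of a nullable right-hand side, so two nullable alternatives also conflict).

FIRST sets of the non-terminals at (or reachable through a nullable prefix from) the front of some alternative:
  FIRST(Y) = { 'a' }

Productions for Y:
  Y → a , B: FIRST = { 'a' }
  Y → a: FIRST = { 'a' }
  Y → Y F: FIRST = { 'a' }
Productions for B:
  B → a: FIRST = { 'a' }
  B → / Y /: FIRST = { '/' }
F has only one production, so no FIRST/FIRST conflict is possible there.

Conflict for Y: Y → a , B and Y → a
  Overlap: { 'a' }
Conflict for Y: Y → a , B and Y → Y F
  Overlap: { 'a' }
Conflict for Y: Y → a and Y → Y F
  Overlap: { 'a' }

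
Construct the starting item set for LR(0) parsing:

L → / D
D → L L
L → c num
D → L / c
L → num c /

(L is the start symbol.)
First, augment the grammar with L' → L
I₀ = CLOSURE({ [L' → . L] }):
  [L' → . L] has the dot before L: add [L → . / D], [L → . c num], [L → . num c /]
No further items can be added.

I₀ = { [L → . / D], [L → . c num], [L → . num c /], [L' → . L] }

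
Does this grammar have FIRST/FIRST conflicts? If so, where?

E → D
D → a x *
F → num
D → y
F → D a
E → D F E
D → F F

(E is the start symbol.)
Yes. E → D / E → D F E on { 'a', 'num', 'y' }; D → a x '*' / D → F F on { 'a' }; D → y / D → F F on { 'y' }; F → num / F → D a on { 'num' }

FIRST sets of the non-terminals at (or reachable through a nullable prefix from) the front of some alternative:
  FIRST(D) = { 'a', 'num', 'y' }
  FIRST(F) = { 'a', 'num', 'y' }

Productions for E:
  E → D: FIRST = { 'a', 'num', 'y' }
  E → D F E: FIRST = { 'a', 'num', 'y' }
Productions for D:
  D → a x *: FIRST = { 'a' }
  D → y: FIRST = { 'y' }
  D → F F: FIRST = { 'a', 'num', 'y' }
Productions for F:
  F → num: FIRST = { 'num' }
  F → D a: FIRST = { 'a', 'num', 'y' }

Conflict for E: E → D and E → D F E
  Overlap: { 'a', 'num', 'y' }
Conflict for D: D → a x * and D → F F
  Overlap: { 'a' }
Conflict for D: D → y and D → F F
  Overlap: { 'y' }
Conflict for F: F → num and F → D a
  Overlap: { 'num' }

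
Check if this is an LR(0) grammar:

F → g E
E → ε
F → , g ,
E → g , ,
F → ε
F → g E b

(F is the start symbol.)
No. Shift-reduce conflict between [F → .] and [F → . , g ,]

A grammar is LR(0) if no state in the canonical LR(0) collection has:
  - both a shift item (dot before a terminal) and a complete item (shift-reduce conflict), or
  - two or more complete items (reduce-reduce conflict; the accept item [F' → F .] counts as a complete item here).

Augment with F' → F and build the canonical LR(0) collection (I0 = CLOSURE({[F' → . F]}), then GOTO on every symbol after a dot until no new states appear). It has 11 states:
  I0: { [F → . , g ,], [F → . g E b], [F → . g E], [F → .], [F' → . F] }  — shift, reduce
  I1: { [F → , . g ,] }  — shift
  I2: { [F' → F .] }  — accept
  I3: { [E → . g , ,], [E → .], [F → g . E b], [F → g . E] }  — shift, reduce
  I4: { [F → g E . b], [F → g E .] }  — shift, reduce
  I5: { [E → g . , ,] }  — shift
  I6: { [E → g , . ,] }  — shift
  I7: { [E → g , , .] }  — reduce
  I8: { [F → g E b .] }  — reduce
  I9: { [F → , g . ,] }  — shift
  I10: { [F → , g , .] }  — reduce

Conflict in state I0:
  Shift-reduce conflict between [F → .] and [F → . , g ,]
So the grammar is NOT LR(0).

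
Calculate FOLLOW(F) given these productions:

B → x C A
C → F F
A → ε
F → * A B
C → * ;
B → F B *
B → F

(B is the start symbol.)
{ $, '*', 'x' }

To compute FOLLOW(F), find every occurrence of F on a right-hand side N → α F β: add FIRST(β) \ {ε}, and if β is empty or nullable also add FOLLOW(N). Iterate to a fixed point.

In C → F F: F is followed by F, add FIRST(F) \ {ε} = { '*' }
In C → F F: F is at the end, add FOLLOW(C)
In B → F B *: F is followed by B '*', add FIRST(B '*') \ {ε} = { '*', 'x' }
In B → F: F is at the end, add FOLLOW(B)

The FOLLOW sets referred to above (computed the same way, to a fixed point):
  FOLLOW(C) = { $, '*', 'x' }
  FOLLOW(B) = { $, '*', 'x' }

Taking the union: FOLLOW(F) = { $, '*', 'x' }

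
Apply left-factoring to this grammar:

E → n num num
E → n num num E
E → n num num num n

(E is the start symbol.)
Left-factoring transforms A → αβ₁ | αβ₂ into A → αA' and A' → β₁ | β₂
(α is the longest common prefix among the alternatives). Repeat until
no nonterminal has two alternatives with a common prefix.

Round 1: E has alternatives sharing prefix 'n num num'. Introduce E': E → n num num E'
  Add: E' → ε
  Add: E' → E
  Add: E' → num n

No remaining common prefixes — done.

Resulting grammar:
E → n num num E'
E' → ε
E' → E
E' → num n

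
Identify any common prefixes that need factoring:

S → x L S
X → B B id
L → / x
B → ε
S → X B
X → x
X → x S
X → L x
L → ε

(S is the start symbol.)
Left-factoring is needed when two productions for the same non-terminal
share a common prefix on the right-hand side.

Productions for S:
  S → x L S
  S → X B
Productions for X:
  X → B B id
  X → x
  X → x S
  X → L x
Productions for L:
  L → / x
  L → ε

Found common prefix 'x' in productions for X

Answer: Yes, X has productions with common prefix 'x'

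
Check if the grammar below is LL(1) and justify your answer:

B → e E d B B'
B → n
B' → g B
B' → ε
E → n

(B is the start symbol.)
Relevant sets:
  FOLLOW(B') = { $, 'g' }

For B:
  PREDICT(B → e E d B B') = { 'e' }
  PREDICT(B → n) = { 'n' }
For B':
  PREDICT(B' → g B) = { 'g' }
  PREDICT(B' → ε) = { $, 'g' }
E has a single production, so nothing to check there.

Conflict found: Predict set conflict for B': { 'g' }
The grammar is NOT LL(1).

Answer: No. Predict set conflict for B': { 'g' }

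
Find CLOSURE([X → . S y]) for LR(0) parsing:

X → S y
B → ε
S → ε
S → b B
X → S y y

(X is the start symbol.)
To compute CLOSURE, for each item [A → α.Bβ] where B is a non-terminal, add [B → .γ] for all productions B → γ; repeat for the newly added items until nothing changes.

Start with: [X → . S y]
  [X → . S y] has the dot before S: add [S → .], [S → . b B]
No further items can be added.

CLOSURE = { [S → . b B], [S → .], [X → . S y] }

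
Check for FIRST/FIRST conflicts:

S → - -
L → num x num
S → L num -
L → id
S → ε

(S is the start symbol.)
A FIRST/FIRST conflict occurs when two productions N → α and N → β for the same non-terminal have FIRST(α) ∩ FIRST(β) ≠ ∅ (with ε ∈ FIRST of a nullable right-hand side, so two nullable alternatives also conflict).

FIRST sets of the non-terminals at (or reachable through a nullable prefix from) the front of some alternative:
  FIRST(L) = { 'id', 'num' }

Productions for S:
  S → - -: FIRST = { '-' }
  S → L num -: FIRST = { 'id', 'num' }
  S → ε: FIRST = { ε }
Productions for L:
  L → num x num: FIRST = { 'num' }
  L → id: FIRST = { 'id' }

All alternatives of each non-terminal have pairwise disjoint FIRST sets.

Answer: No FIRST/FIRST conflicts.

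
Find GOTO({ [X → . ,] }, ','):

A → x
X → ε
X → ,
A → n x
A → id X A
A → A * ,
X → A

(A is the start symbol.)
{ [X → , .] }

GOTO(I, ',') = CLOSURE({ [A → αX.β] : [A → α.Xβ] ∈ I, X = ',' })

Items with dot before ',', with the dot advanced:
  [X → . ,] → [X → , .]
Closure adds nothing (no advanced item has the dot before a non-terminal).

GOTO = { [X → , .] }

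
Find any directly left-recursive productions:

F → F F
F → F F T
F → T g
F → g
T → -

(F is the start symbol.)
Yes, F is left-recursive

Direct left recursion occurs when N → N α for some non-terminal N (the right-hand side begins with the left-hand side itself).

F → F F: LEFT RECURSIVE (starts with F)
F → F F T: LEFT RECURSIVE (starts with F)
F → T g: starts with T
F → g: starts with g
T → -: starts with '-'

The grammar has direct left recursion on: F.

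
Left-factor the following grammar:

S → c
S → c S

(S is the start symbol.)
Left-factoring transforms A → αβ₁ | αβ₂ into A → αA' and A' → β₁ | β₂
(α is the longest common prefix among the alternatives). Repeat until
no nonterminal has two alternatives with a common prefix.

Round 1: S has alternatives sharing prefix 'c'. Introduce S': S → c S'
  Add: S' → ε
  Add: S' → S

No remaining common prefixes — done.

Resulting grammar:
S → c S'
S' → ε
S' → S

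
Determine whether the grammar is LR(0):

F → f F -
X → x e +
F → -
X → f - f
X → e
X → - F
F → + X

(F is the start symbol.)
Augment with F' → F and build the canonical LR(0) collection (I0 = CLOSURE({[F' → . F]}), then GOTO on every symbol after a dot until no new states appear). It has 17 states:
  I0: { [F → . + X], [F → . -], [F → . f F -], [F' → . F] }  — shift
  I1: { [F → + . X], [X → . - F], [X → . e], [X → . f - f], [X → . x e +] }  — shift
  I2: { [F → - .] }  — reduce
  I3: { [F' → F .] }  — accept
  I4: { [F → . + X], [F → . -], [F → . f F -], [F → f . F -] }  — shift
  I5: { [F → f F . -] }  — shift
  I6: { [F → f F - .] }  — reduce
  I7: { [F → . + X], [F → . -], [F → . f F -], [X → - . F] }  — shift
  I8: { [F → + X .] }  — reduce
  I9: { [X → e .] }  — reduce
  I10: { [X → f . - f] }  — shift
  I11: { [X → x . e +] }  — shift
  I12: { [X → x e . +] }  — shift
  I13: { [X → x e + .] }  — reduce
  I14: { [X → f - . f] }  — shift
  I15: { [X → f - f .] }  — reduce
  I16: { [X → - F .] }  — reduce

Every state is either a pure shift/goto state or contains exactly one complete item and nothing to shift — no conflicts. The grammar is LR(0).

Answer: Yes, the grammar is LR(0)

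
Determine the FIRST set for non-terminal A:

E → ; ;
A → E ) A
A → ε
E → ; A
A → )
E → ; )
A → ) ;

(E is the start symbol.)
FIRST sets of the other non-terminals involved (by the same procedure, iterated to a fixed point):
  FIRST(E) = { ';' }

From A → E ) A:
  - E is a non-terminal: add FIRST(E) \ {ε} = { ';' }
    E is not nullable, so stop
From A → ε:
  - ε-production, so ε ∈ FIRST(A)
From A → ):
  - ')' is a terminal: add ')' and stop
From A → ) ;:
  - ')' is a terminal: add ')' and stop

Collecting: FIRST(A) = { ')', ';', ε }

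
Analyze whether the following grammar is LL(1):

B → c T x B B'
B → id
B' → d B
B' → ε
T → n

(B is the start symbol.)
Relevant sets:
  FOLLOW(B') = { $, 'd' }

For B:
  PREDICT(B → c T x B B') = { 'c' }
  PREDICT(B → id) = { 'id' }
For B':
  PREDICT(B' → d B) = { 'd' }
  PREDICT(B' → ε) = { $, 'd' }
T has a single production, so nothing to check there.

Conflict found: Predict set conflict for B': { 'd' }
The grammar is NOT LL(1).

Answer: No. Predict set conflict for B': { 'd' }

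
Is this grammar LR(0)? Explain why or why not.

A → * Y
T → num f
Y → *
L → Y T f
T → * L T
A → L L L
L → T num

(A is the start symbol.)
No. Shift-reduce conflict between [Y → * .] and [T → . * L T]

A grammar is LR(0) if no state in the canonical LR(0) collection has:
  - both a shift item (dot before a terminal) and a complete item (shift-reduce conflict), or
  - two or more complete items (reduce-reduce conflict; the accept item [A' → A .] counts as a complete item here).

Augment with A' → A and build the canonical LR(0) collection (I0 = CLOSURE({[A' → . A]}), then GOTO on every symbol after a dot until no new states appear). It has 18 states:
  I0: { [A → . * Y], [A → . L L L], [A' → . A], [L → . T num], [L → . Y T f], [T → . * L T], [T → . num f], [Y → . *] }  — shift
  I1: { [A → * . Y], [L → . T num], [L → . Y T f], [T → * . L T], [T → . * L T], [T → . num f], [Y → * .], [Y → . *] }  — shift, reduce
  I2: { [A' → A .] }  — accept
  I3: { [A → L . L L], [L → . T num], [L → . Y T f], [T → . * L T], [T → . num f], [Y → . *] }  — shift
  I4: { [L → T . num] }  — shift
  I5: { [L → Y . T f], [T → . * L T], [T → . num f] }  — shift
  I6: { [T → num . f] }  — shift
  I7: { [T → num f .] }  — reduce
  I8: { [L → . T num], [L → . Y T f], [T → * . L T], [T → . * L T], [T → . num f], [Y → . *] }  — shift
  I9: { [L → Y T . f] }  — shift
  I10: { [L → Y T f .] }  — reduce
  I11: { [L → . T num], [L → . Y T f], [T → * . L T], [T → . * L T], [T → . num f], [Y → * .], [Y → . *] }  — shift, reduce
  I12: { [T → * L . T], [T → . * L T], [T → . num f] }  — shift
  I13: { [T → * L T .] }  — reduce
  I14: { [L → T num .] }  — reduce
  I15: { [A → L L . L], [L → . T num], [L → . Y T f], [T → . * L T], [T → . num f], [Y → . *] }  — shift
  I16: { [A → L L L .] }  — reduce
  I17: { [A → * Y .], [L → Y . T f], [T → . * L T], [T → . num f] }  — shift, reduce

Conflict in state I1:
  Shift-reduce conflict between [Y → * .] and [T → . * L T]
So the grammar is NOT LR(0).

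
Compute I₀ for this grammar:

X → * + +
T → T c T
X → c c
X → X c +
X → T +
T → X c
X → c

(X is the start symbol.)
First, augment the grammar with X' → X
I₀ = CLOSURE({ [X' → . X] }):
  [X' → . X] has the dot before X: add [X → . * + +], [X → . c c], [X → . X c +], [X → . T +], [X → . c]
  [X → . T +] has the dot before T: add [T → . T c T], [T → . X c]
No further items can be added.

I₀ = { [T → . T c T], [T → . X c], [X → . * + +], [X → . T +], [X → . X c +], [X → . c c], [X → . c], [X' → . X] }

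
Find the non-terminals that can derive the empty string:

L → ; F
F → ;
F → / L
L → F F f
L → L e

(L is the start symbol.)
There are no ε-productions, so no non-terminal can derive ε.
No non-terminals are nullable.

Answer: None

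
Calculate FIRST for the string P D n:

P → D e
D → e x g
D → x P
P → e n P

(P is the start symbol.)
FIRST sets of the non-terminals involved (from the grammar, by fixed-point iteration):
  FIRST(P) = { 'e', 'x' }

To compute FIRST(P D n), process the symbols left to right:
Symbol P is a non-terminal. Add FIRST(P) \ {ε} = { 'e', 'x' }
P is not nullable (ε ∉ FIRST(P)), so stop here.
FIRST(P D n) = { 'e', 'x' }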